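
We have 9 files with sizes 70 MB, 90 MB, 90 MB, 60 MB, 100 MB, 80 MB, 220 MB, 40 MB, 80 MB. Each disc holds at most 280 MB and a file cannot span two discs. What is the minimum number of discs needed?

Total = 220 + 100 + 90 + 90 + 80 + 80 + 70 + 60 + 40 = 830 MB.
Lower bound: ⌈830/280⌉ = 3 discs.
A packing using 3 discs:
  disc 1: 220 + 60 = 280
  disc 2: 100 + 90 + 90 = 280
  disc 3: 80 + 80 + 70 + 40 = 270
This matches the lower bound, so 3 is optimal.

3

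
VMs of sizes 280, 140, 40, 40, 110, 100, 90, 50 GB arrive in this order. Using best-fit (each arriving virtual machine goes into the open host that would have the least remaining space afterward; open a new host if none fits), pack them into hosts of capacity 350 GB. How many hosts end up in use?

  280 → host 1 (new)  [load 280/350]
  140 → host 2 (new)  [load 140/350]
  40 → host 1  [load 320/350]
  40 → host 2  [load 180/350]
  110 → host 2  [load 290/350]
  100 → host 3 (new)  [load 100/350]
  90 → host 3  [load 190/350]
  50 → host 2  [load 340/350]
3 hosts opened.

3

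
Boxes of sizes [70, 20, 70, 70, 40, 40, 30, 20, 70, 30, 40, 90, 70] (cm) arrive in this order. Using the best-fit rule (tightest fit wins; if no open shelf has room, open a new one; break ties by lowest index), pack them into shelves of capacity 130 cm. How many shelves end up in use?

6

  70 → shelf 1 (new)  [load 70/130]
  20 → shelf 1  [load 90/130]
  70 → shelf 2 (new)  [load 70/130]
  70 → shelf 3 (new)  [load 70/130]
  40 → shelf 1  [load 130/130]
  40 → shelf 2  [load 110/130]
  30 → shelf 3  [load 100/130]
  20 → shelf 2  [load 130/130]
  70 → shelf 4 (new)  [load 70/130]
  30 → shelf 3  [load 130/130]
  40 → shelf 4  [load 110/130]
  90 → shelf 5 (new)  [load 90/130]
  70 → shelf 6 (new)  [load 70/130]
6 shelves opened.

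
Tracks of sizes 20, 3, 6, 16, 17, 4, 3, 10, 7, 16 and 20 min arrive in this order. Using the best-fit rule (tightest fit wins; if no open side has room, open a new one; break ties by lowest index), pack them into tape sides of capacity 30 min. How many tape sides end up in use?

  20 → side 1 (new)  [load 20/30]
  3 → side 1  [load 23/30]
  6 → side 1  [load 29/30]
  16 → side 2 (new)  [load 16/30]
  17 → side 3 (new)  [load 17/30]
  4 → side 3  [load 21/30]
  3 → side 3  [load 24/30]
  10 → side 2  [load 26/30]
  7 → side 4 (new)  [load 7/30]
  16 → side 4  [load 23/30]
  20 → side 5 (new)  [load 20/30]
5 tape sides opened.

5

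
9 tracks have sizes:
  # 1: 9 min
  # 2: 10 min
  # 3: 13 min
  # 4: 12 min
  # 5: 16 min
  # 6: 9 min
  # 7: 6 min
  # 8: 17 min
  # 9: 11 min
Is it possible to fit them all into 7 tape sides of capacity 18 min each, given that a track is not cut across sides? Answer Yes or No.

A valid assignment using 7 tape sides:
  side 1: 17 = 17
  side 2: 16 = 16
  side 3: 13 = 13
  side 4: 12 + 6 = 18
  side 5: 11 = 11
  side 6: 10 = 10
  side 7: 9 + 9 = 18
Every load is within 18 min, so 7 tape sides suffice.

Yes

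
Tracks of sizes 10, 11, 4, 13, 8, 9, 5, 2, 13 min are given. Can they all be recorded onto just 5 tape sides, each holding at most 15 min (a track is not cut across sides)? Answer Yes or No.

No

Total = 75 min; ⌈75/15⌉ = 5.
6 tracks each exceed half the capacity and cannot share a side, forcing at least 6 tape sides.
At least 6 tape sides are required, but only 5 are allowed.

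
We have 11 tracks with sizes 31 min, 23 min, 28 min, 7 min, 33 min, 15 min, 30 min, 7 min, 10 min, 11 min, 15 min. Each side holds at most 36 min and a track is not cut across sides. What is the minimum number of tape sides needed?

7

Total = 33 + 31 + 30 + 28 + 23 + 15 + 15 + 11 + 10 + 7 + 7 = 210 min.
Lower bound: ⌈210/36⌉ = 6 tape sides.
A packing using 7 tape sides:
  side 1: 33 = 33
  side 2: 31 = 31
  side 3: 30 = 30
  side 4: 28 + 7 = 35
  side 5: 23 + 11 = 34
  side 6: 15 + 15 = 30
  side 7: 10 + 7 = 17
No arrangement into 6 tape sides stays within capacity, so 7 is optimal.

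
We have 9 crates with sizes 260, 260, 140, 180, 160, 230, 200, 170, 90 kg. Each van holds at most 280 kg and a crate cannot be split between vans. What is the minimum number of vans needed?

Total = 260 + 260 + 230 + 200 + 180 + 170 + 160 + 140 + 90 = 1690 kg.
Lower bound: ⌈1690/280⌉ = 7 vans.
A packing using 8 vans:
  van 1: 260 = 260
  van 2: 260 = 260
  van 3: 230 = 230
  van 4: 200 = 200
  van 5: 180 + 90 = 270
  van 6: 170 = 170
  van 7: 160 = 160
  van 8: 140 = 140
No arrangement into 7 vans stays within capacity, so 8 is optimal.

8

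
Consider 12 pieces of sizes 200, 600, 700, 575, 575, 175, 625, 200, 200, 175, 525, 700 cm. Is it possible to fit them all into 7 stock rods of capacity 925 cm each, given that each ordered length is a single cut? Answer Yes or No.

Yes

A valid assignment using 7 stock rods:
  stock rod 1: 700 + 200 = 900
  stock rod 2: 700 + 200 = 900
  stock rod 3: 625 + 200 = 825
  stock rod 4: 600 + 175 = 775
  stock rod 5: 575 + 175 = 750
  stock rod 6: 575 = 575
  stock rod 7: 525 = 525
Every load is within 925 cm, so 7 stock rods suffice.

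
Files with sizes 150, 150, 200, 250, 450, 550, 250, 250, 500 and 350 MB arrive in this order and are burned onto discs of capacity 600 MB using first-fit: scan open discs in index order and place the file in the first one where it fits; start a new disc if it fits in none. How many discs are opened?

6

  150 → disc 1 (new)  [load 150/600]
  150 → disc 1  [load 300/600]
  200 → disc 1  [load 500/600]
  250 → disc 2 (new)  [load 250/600]
  450 → disc 3 (new)  [load 450/600]
  550 → disc 4 (new)  [load 550/600]
  250 → disc 2  [load 500/600]
  250 → disc 5 (new)  [load 250/600]
  500 → disc 6 (new)  [load 500/600]
  350 → disc 5  [load 600/600]
6 discs opened.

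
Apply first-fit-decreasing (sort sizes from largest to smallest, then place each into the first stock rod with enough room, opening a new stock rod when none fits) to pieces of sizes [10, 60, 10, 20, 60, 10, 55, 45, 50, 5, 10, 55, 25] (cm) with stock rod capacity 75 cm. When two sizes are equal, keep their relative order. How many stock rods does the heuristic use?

Sorted descending: 60, 60, 55, 55, 50, 45, 25, 20, 10, 10, 10, 10, 5.
  60 → stock rod 1 (new)  [load 60/75]
  60 → stock rod 2 (new)  [load 60/75]
  55 → stock rod 3 (new)  [load 55/75]
  55 → stock rod 4 (new)  [load 55/75]
  50 → stock rod 5 (new)  [load 50/75]
  45 → stock rod 6 (new)  [load 45/75]
  25 → stock rod 5  [load 75/75]
  20 → stock rod 3  [load 75/75]
  10 → stock rod 1  [load 70/75]
  10 → stock rod 2  [load 70/75]
  10 → stock rod 4  [load 65/75]
  10 → stock rod 4  [load 75/75]
  5 → stock rod 1  [load 75/75]
6 stock rods opened.

6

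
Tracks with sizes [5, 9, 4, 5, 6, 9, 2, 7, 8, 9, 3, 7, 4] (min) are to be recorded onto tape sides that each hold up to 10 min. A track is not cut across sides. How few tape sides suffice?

Total = 9 + 9 + 9 + 8 + 7 + 7 + 6 + 5 + 5 + 4 + 4 + 3 + 2 = 78 min.
Lower bound: ⌈78/10⌉ = 8 tape sides.
A packing using 9 tape sides:
  side 1: 9 = 9
  side 2: 9 = 9
  side 3: 9 = 9
  side 4: 8 + 2 = 10
  side 5: 7 + 3 = 10
  side 6: 7 = 7
  side 7: 6 + 4 = 10
  side 8: 5 + 5 = 10
  side 9: 4 = 4
No arrangement into 8 tape sides stays within capacity, so 9 is optimal.

9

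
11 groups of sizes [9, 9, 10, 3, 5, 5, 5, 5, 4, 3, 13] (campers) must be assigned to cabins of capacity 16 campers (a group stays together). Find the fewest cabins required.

Total = 13 + 10 + 9 + 9 + 5 + 5 + 5 + 5 + 4 + 3 + 3 = 71 campers.
Lower bound: ⌈71/16⌉ = 5 cabins.
A packing using 5 cabins:
  cabin 1: 13 + 3 = 16
  cabin 2: 10 + 5 = 15
  cabin 3: 9 + 5 = 14
  cabin 4: 9 + 5 = 14
  cabin 5: 5 + 4 + 3 = 12
This matches the lower bound, so 5 is optimal.

5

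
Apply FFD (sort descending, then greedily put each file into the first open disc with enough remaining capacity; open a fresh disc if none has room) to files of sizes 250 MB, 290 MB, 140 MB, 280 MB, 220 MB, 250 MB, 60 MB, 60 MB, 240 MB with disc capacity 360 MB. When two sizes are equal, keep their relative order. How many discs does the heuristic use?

Sorted descending: 290, 280, 250, 250, 240, 220, 140, 60, 60.
  290 → disc 1 (new)  [load 290/360]
  280 → disc 2 (new)  [load 280/360]
  250 → disc 3 (new)  [load 250/360]
  250 → disc 4 (new)  [load 250/360]
  240 → disc 5 (new)  [load 240/360]
  220 → disc 6 (new)  [load 220/360]
  140 → disc 6  [load 360/360]
  60 → disc 1  [load 350/360]
  60 → disc 2  [load 340/360]
6 discs opened.

6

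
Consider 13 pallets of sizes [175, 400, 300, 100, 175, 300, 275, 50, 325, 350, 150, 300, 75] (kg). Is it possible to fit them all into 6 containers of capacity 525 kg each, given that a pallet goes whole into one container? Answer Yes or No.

No

Total = 2975 kg; ⌈2975/525⌉ = 6.
7 pallets each exceed half the capacity and cannot share a container, forcing at least 7 containers.
At least 7 containers are required, but only 6 are allowed.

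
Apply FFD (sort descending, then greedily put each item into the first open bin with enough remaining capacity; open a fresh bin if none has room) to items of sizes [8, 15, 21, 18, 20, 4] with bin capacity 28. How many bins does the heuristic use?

4

Sorted descending: 21, 20, 18, 15, 8, 4.
  21 → bin 1 (new)  [load 21/28]
  20 → bin 2 (new)  [load 20/28]
  18 → bin 3 (new)  [load 18/28]
  15 → bin 4 (new)  [load 15/28]
  8 → bin 2  [load 28/28]
  4 → bin 1  [load 25/28]
4 bins opened.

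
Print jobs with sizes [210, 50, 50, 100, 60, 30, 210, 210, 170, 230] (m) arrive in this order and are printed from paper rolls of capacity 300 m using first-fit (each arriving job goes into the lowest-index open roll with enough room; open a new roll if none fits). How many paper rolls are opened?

  210 → roll 1 (new)  [load 210/300]
  50 → roll 1  [load 260/300]
  50 → roll 2 (new)  [load 50/300]
  100 → roll 2  [load 150/300]
  60 → roll 2  [load 210/300]
  30 → roll 1  [load 290/300]
  210 → roll 3 (new)  [load 210/300]
  210 → roll 4 (new)  [load 210/300]
  170 → roll 5 (new)  [load 170/300]
  230 → roll 6 (new)  [load 230/300]
6 paper rolls opened.

6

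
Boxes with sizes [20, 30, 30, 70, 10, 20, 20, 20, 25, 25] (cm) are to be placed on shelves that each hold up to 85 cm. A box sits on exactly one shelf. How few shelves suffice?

4

Total = 70 + 30 + 30 + 25 + 25 + 20 + 20 + 20 + 20 + 10 = 270 cm.
Lower bound: ⌈270/85⌉ = 4 shelves.
A packing using 4 shelves:
  shelf 1: 70 + 10 = 80
  shelf 2: 30 + 30 + 25 = 85
  shelf 3: 25 + 20 + 20 + 20 = 85
  shelf 4: 20 = 20
This matches the lower bound, so 4 is optimal.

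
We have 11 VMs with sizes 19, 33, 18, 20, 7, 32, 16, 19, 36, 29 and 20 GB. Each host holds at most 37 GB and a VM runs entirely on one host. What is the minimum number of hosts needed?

Total = 36 + 33 + 32 + 29 + 20 + 20 + 19 + 19 + 18 + 16 + 7 = 249 GB.
Lower bound: ⌈249/37⌉ = 7 hosts.
Also, 8 VMs each exceed 37/2 GB, and no two of those can share a host, so at least 8 hosts are needed.
A packing using 8 hosts:
  host 1: 36 = 36
  host 2: 33 = 33
  host 3: 32 = 32
  host 4: 29 + 7 = 36
  host 5: 20 + 16 = 36
  host 6: 20 = 20
  host 7: 19 + 18 = 37
  host 8: 19 = 19
This matches the lower bound, so 8 is optimal.

8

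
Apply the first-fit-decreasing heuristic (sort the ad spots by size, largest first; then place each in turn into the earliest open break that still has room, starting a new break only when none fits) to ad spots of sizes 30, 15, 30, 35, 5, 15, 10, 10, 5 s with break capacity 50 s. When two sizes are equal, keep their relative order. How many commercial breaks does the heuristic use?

Sorted descending: 35, 30, 30, 15, 15, 10, 10, 5, 5.
  35 → break 1 (new)  [load 35/50]
  30 → break 2 (new)  [load 30/50]
  30 → break 3 (new)  [load 30/50]
  15 → break 1  [load 50/50]
  15 → break 2  [load 45/50]
  10 → break 3  [load 40/50]
  10 → break 3  [load 50/50]
  5 → break 2  [load 50/50]
  5 → break 4 (new)  [load 5/50]
4 commercial breaks opened.

4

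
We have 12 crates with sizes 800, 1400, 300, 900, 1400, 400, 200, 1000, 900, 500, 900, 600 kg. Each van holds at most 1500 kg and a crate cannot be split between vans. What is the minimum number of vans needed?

Total = 1400 + 1400 + 1000 + 900 + 900 + 900 + 800 + 600 + 500 + 400 + 300 + 200 = 9300 kg.
Lower bound: ⌈9300/1500⌉ = 7 vans.
A packing using 7 vans:
  van 1: 1400 = 1400
  van 2: 1400 = 1400
  van 3: 1000 + 500 = 1500
  van 4: 900 + 600 = 1500
  van 5: 900 + 400 + 200 = 1500
  van 6: 900 + 300 = 1200
  van 7: 800 = 800
This matches the lower bound, so 7 is optimal.

7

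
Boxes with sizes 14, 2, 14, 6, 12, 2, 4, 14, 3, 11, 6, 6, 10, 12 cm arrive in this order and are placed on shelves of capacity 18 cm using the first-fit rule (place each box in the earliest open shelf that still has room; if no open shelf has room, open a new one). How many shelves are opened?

7

  14 → shelf 1 (new)  [load 14/18]
  2 → shelf 1  [load 16/18]
  14 → shelf 2 (new)  [load 14/18]
  6 → shelf 3 (new)  [load 6/18]
  12 → shelf 3  [load 18/18]
  2 → shelf 1  [load 18/18]
  4 → shelf 2  [load 18/18]
  14 → shelf 4 (new)  [load 14/18]
  3 → shelf 4  [load 17/18]
  11 → shelf 5 (new)  [load 11/18]
  6 → shelf 5  [load 17/18]
  6 → shelf 6 (new)  [load 6/18]
  10 → shelf 6  [load 16/18]
  12 → shelf 7 (new)  [load 12/18]
7 shelves opened.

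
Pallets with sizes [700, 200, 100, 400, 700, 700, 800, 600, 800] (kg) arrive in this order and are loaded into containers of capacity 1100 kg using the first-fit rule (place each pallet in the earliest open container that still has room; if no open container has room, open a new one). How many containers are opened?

6

  700 → container 1 (new)  [load 700/1100]
  200 → container 1  [load 900/1100]
  100 → container 1  [load 1000/1100]
  400 → container 2 (new)  [load 400/1100]
  700 → container 2  [load 1100/1100]
  700 → container 3 (new)  [load 700/1100]
  800 → container 4 (new)  [load 800/1100]
  600 → container 5 (new)  [load 600/1100]
  800 → container 6 (new)  [load 800/1100]
6 containers opened.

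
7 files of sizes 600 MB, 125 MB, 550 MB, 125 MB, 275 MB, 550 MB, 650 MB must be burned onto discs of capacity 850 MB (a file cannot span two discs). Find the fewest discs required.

Total = 650 + 600 + 550 + 550 + 275 + 125 + 125 = 2875 MB.
Lower bound: ⌈2875/850⌉ = 4 discs.
A packing using 4 discs:
  disc 1: 650 + 125 = 775
  disc 2: 600 + 125 = 725
  disc 3: 550 + 275 = 825
  disc 4: 550 = 550
This matches the lower bound, so 4 is optimal.

4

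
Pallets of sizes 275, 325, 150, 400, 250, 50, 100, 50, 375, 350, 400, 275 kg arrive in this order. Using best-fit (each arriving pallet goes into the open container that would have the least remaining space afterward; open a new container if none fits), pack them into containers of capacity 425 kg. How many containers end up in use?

8

  275 → container 1 (new)  [load 275/425]
  325 → container 2 (new)  [load 325/425]
  150 → container 1  [load 425/425]
  400 → container 3 (new)  [load 400/425]
  250 → container 4 (new)  [load 250/425]
  50 → container 2  [load 375/425]
  100 → container 4  [load 350/425]
  50 → container 2  [load 425/425]
  375 → container 5 (new)  [load 375/425]
  350 → container 6 (new)  [load 350/425]
  400 → container 7 (new)  [load 400/425]
  275 → container 8 (new)  [load 275/425]
8 containers opened.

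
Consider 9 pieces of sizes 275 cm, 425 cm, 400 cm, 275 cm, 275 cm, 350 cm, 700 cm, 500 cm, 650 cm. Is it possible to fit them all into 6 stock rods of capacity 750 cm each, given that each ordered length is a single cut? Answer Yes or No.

Yes

A valid assignment using 6 stock rods:
  stock rod 1: 700 = 700
  stock rod 2: 650 = 650
  stock rod 3: 500 = 500
  stock rod 4: 425 + 275 = 700
  stock rod 5: 400 + 350 = 750
  stock rod 6: 275 + 275 = 550
Every load is within 750 cm, so 6 stock rods suffice.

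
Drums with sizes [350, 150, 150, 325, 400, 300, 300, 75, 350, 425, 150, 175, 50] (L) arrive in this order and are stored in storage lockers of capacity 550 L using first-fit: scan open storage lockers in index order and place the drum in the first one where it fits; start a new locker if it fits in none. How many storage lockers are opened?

7

  350 → locker 1 (new)  [load 350/550]
  150 → locker 1  [load 500/550]
  150 → locker 2 (new)  [load 150/550]
  325 → locker 2  [load 475/550]
  400 → locker 3 (new)  [load 400/550]
  300 → locker 4 (new)  [load 300/550]
  300 → locker 5 (new)  [load 300/550]
  75 → locker 2  [load 550/550]
  350 → locker 6 (new)  [load 350/550]
  425 → locker 7 (new)  [load 425/550]
  150 → locker 3  [load 550/550]
  175 → locker 4  [load 475/550]
  50 → locker 1  [load 550/550]
7 storage lockers opened.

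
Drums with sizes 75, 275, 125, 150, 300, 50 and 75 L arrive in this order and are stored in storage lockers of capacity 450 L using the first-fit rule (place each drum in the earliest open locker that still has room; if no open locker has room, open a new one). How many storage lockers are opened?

  75 → locker 1 (new)  [load 75/450]
  275 → locker 1  [load 350/450]
  125 → locker 2 (new)  [load 125/450]
  150 → locker 2  [load 275/450]
  300 → locker 3 (new)  [load 300/450]
  50 → locker 1  [load 400/450]
  75 → locker 2  [load 350/450]
3 storage lockers opened.

3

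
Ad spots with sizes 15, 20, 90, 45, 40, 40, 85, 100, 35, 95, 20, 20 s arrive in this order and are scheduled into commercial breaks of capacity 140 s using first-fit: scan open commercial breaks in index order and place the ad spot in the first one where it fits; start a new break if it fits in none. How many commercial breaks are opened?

5

  15 → break 1 (new)  [load 15/140]
  20 → break 1  [load 35/140]
  90 → break 1  [load 125/140]
  45 → break 2 (new)  [load 45/140]
  40 → break 2  [load 85/140]
  40 → break 2  [load 125/140]
  85 → break 3 (new)  [load 85/140]
  100 → break 4 (new)  [load 100/140]
  35 → break 3  [load 120/140]
  95 → break 5 (new)  [load 95/140]
  20 → break 3  [load 140/140]
  20 → break 4  [load 120/140]
5 commercial breaks opened.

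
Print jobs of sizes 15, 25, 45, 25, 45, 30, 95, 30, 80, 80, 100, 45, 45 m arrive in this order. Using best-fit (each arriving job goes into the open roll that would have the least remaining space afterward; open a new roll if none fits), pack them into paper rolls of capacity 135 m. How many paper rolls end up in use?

6

  15 → roll 1 (new)  [load 15/135]
  25 → roll 1  [load 40/135]
  45 → roll 1  [load 85/135]
  25 → roll 1  [load 110/135]
  45 → roll 2 (new)  [load 45/135]
  30 → roll 2  [load 75/135]
  95 → roll 3 (new)  [load 95/135]
  30 → roll 3  [load 125/135]
  80 → roll 4 (new)  [load 80/135]
  80 → roll 5 (new)  [load 80/135]
  100 → roll 6 (new)  [load 100/135]
  45 → roll 4  [load 125/135]
  45 → roll 5  [load 125/135]
6 paper rolls opened.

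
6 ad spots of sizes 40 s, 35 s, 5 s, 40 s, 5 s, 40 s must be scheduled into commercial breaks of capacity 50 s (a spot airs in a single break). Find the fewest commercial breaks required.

Total = 40 + 40 + 40 + 35 + 5 + 5 = 165 s.
Lower bound: ⌈165/50⌉ = 4 commercial breaks.
A packing using 4 commercial breaks:
  break 1: 40 + 5 + 5 = 50
  break 2: 40 = 40
  break 3: 40 = 40
  break 4: 35 = 35
This matches the lower bound, so 4 is optimal.

4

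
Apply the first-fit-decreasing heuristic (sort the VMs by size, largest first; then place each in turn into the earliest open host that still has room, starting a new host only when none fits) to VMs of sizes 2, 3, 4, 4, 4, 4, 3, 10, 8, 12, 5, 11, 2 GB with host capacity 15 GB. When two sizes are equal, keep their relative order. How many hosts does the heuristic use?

Sorted descending: 12, 11, 10, 8, 5, 4, 4, 4, 4, 3, 3, 2, 2.
  12 → host 1 (new)  [load 12/15]
  11 → host 2 (new)  [load 11/15]
  10 → host 3 (new)  [load 10/15]
  8 → host 4 (new)  [load 8/15]
  5 → host 3  [load 15/15]
  4 → host 2  [load 15/15]
  4 → host 4  [load 12/15]
  4 → host 5 (new)  [load 4/15]
  4 → host 5  [load 8/15]
  3 → host 1  [load 15/15]
  3 → host 4  [load 15/15]
  2 → host 5  [load 10/15]
  2 → host 5  [load 12/15]
5 hosts opened.

5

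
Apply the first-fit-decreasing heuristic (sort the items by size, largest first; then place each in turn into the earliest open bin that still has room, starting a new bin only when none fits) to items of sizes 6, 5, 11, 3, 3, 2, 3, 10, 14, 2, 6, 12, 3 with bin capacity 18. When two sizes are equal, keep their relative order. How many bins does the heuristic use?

5

Sorted descending: 14, 12, 11, 10, 6, 6, 5, 3, 3, 3, 3, 2, 2.
  14 → bin 1 (new)  [load 14/18]
  12 → bin 2 (new)  [load 12/18]
  11 → bin 3 (new)  [load 11/18]
  10 → bin 4 (new)  [load 10/18]
  6 → bin 2  [load 18/18]
  6 → bin 3  [load 17/18]
  5 → bin 4  [load 15/18]
  3 → bin 1  [load 17/18]
  3 → bin 4  [load 18/18]
  3 → bin 5 (new)  [load 3/18]
  3 → bin 5  [load 6/18]
  2 → bin 5  [load 8/18]
  2 → bin 5  [load 10/18]
5 bins opened.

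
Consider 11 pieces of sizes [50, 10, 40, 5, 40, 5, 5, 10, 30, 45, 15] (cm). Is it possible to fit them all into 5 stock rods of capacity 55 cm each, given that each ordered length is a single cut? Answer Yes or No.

Yes

A valid assignment using 5 stock rods:
  stock rod 1: 50 + 5 = 55
  stock rod 2: 45 + 10 = 55
  stock rod 3: 40 + 15 = 55
  stock rod 4: 40 + 10 + 5 = 55
  stock rod 5: 30 + 5 = 35
Every load is within 55 cm, so 5 stock rods suffice.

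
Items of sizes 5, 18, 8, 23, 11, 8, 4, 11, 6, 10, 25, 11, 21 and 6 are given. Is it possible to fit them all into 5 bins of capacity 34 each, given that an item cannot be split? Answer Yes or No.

Yes

A valid assignment using 5 bins:
  bin 1: 25 + 8 = 33
  bin 2: 23 + 11 = 34
  bin 3: 21 + 11 = 32
  bin 4: 18 + 11 + 5 = 34
  bin 5: 10 + 8 + 6 + 6 + 4 = 34
Every load is within 34, so 5 bins suffice.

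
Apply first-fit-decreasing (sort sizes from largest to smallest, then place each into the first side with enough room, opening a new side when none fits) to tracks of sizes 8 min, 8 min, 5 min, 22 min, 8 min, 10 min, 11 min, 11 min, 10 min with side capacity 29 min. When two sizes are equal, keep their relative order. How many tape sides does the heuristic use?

4

Sorted descending: 22, 11, 11, 10, 10, 8, 8, 8, 5.
  22 → side 1 (new)  [load 22/29]
  11 → side 2 (new)  [load 11/29]
  11 → side 2  [load 22/29]
  10 → side 3 (new)  [load 10/29]
  10 → side 3  [load 20/29]
  8 → side 3  [load 28/29]
  8 → side 4 (new)  [load 8/29]
  8 → side 4  [load 16/29]
  5 → side 1  [load 27/29]
4 tape sides opened.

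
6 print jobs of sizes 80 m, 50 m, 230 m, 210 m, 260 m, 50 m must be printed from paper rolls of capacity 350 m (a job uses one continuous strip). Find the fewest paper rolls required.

3

Total = 260 + 230 + 210 + 80 + 50 + 50 = 880 m.
Lower bound: ⌈880/350⌉ = 3 paper rolls.
A packing using 3 paper rolls:
  roll 1: 260 + 80 = 340
  roll 2: 230 + 50 + 50 = 330
  roll 3: 210 = 210
This matches the lower bound, so 3 is optimal.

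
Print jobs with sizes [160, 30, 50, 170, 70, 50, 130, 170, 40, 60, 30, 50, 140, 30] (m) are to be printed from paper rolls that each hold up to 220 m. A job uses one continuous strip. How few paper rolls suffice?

6

Total = 170 + 170 + 160 + 140 + 130 + 70 + 60 + 50 + 50 + 50 + 40 + 30 + 30 + 30 = 1180 m.
Lower bound: ⌈1180/220⌉ = 6 paper rolls.
A packing using 6 paper rolls:
  roll 1: 170 + 50 = 220
  roll 2: 170 + 50 = 220
  roll 3: 160 + 60 = 220
  roll 4: 140 + 70 = 210
  roll 5: 130 + 50 + 40 = 220
  roll 6: 30 + 30 + 30 = 90
This matches the lower bound, so 6 is optimal.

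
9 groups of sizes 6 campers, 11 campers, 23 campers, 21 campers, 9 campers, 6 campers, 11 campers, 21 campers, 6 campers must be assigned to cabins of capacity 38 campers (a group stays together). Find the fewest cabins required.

3

Total = 23 + 21 + 21 + 11 + 11 + 9 + 6 + 6 + 6 = 114 campers.
Lower bound: ⌈114/38⌉ = 3 cabins.
A packing using 3 cabins:
  cabin 1: 23 + 9 + 6 = 38
  cabin 2: 21 + 11 + 6 = 38
  cabin 3: 21 + 11 + 6 = 38
This matches the lower bound, so 3 is optimal.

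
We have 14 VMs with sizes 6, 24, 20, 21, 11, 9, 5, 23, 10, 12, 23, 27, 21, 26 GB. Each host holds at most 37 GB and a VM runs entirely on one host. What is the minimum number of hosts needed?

8

Total = 27 + 26 + 24 + 23 + 23 + 21 + 21 + 20 + 12 + 11 + 10 + 9 + 6 + 5 = 238 GB.
Lower bound: ⌈238/37⌉ = 7 hosts.
Also, 8 VMs each exceed 37/2 GB, and no two of those can share a host, so at least 8 hosts are needed.
A packing using 8 hosts:
  host 1: 27 + 10 = 37
  host 2: 26 + 11 = 37
  host 3: 24 + 12 = 36
  host 4: 23 + 9 + 5 = 37
  host 5: 23 + 6 = 29
  host 6: 21 = 21
  host 7: 21 = 21
  host 8: 20 = 20
This matches the lower bound, so 8 is optimal.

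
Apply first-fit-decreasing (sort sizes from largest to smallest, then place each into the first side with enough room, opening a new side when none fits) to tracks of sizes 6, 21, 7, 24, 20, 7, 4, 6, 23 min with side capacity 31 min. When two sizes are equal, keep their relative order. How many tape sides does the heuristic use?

Sorted descending: 24, 23, 21, 20, 7, 7, 6, 6, 4.
  24 → side 1 (new)  [load 24/31]
  23 → side 2 (new)  [load 23/31]
  21 → side 3 (new)  [load 21/31]
  20 → side 4 (new)  [load 20/31]
  7 → side 1  [load 31/31]
  7 → side 2  [load 30/31]
  6 → side 3  [load 27/31]
  6 → side 4  [load 26/31]
  4 → side 3  [load 31/31]
4 tape sides opened.

4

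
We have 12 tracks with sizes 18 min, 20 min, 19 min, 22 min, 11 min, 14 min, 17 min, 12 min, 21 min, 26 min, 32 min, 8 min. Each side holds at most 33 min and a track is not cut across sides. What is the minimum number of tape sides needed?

Total = 32 + 26 + 22 + 21 + 20 + 19 + 18 + 17 + 14 + 12 + 11 + 8 = 220 min.
Lower bound: ⌈220/33⌉ = 7 tape sides.
Also, 8 tracks each exceed 33/2 min, and no two of those can share a side, so at least 8 tape sides are needed.
A packing using 8 tape sides:
  side 1: 32 = 32
  side 2: 26 = 26
  side 3: 22 + 11 = 33
  side 4: 21 + 12 = 33
  side 5: 20 + 8 = 28
  side 6: 19 + 14 = 33
  side 7: 18 = 18
  side 8: 17 = 17
This matches the lower bound, so 8 is optimal.

8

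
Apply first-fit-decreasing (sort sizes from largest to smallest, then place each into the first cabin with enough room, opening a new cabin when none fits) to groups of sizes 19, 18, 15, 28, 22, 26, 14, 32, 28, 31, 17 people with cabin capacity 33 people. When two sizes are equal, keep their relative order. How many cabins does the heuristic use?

9

Sorted descending: 32, 31, 28, 28, 26, 22, 19, 18, 17, 15, 14.
  32 → cabin 1 (new)  [load 32/33]
  31 → cabin 2 (new)  [load 31/33]
  28 → cabin 3 (new)  [load 28/33]
  28 → cabin 4 (new)  [load 28/33]
  26 → cabin 5 (new)  [load 26/33]
  22 → cabin 6 (new)  [load 22/33]
  19 → cabin 7 (new)  [load 19/33]
  18 → cabin 8 (new)  [load 18/33]
  17 → cabin 9 (new)  [load 17/33]
  15 → cabin 8  [load 33/33]
  14 → cabin 7  [load 33/33]
9 cabins opened.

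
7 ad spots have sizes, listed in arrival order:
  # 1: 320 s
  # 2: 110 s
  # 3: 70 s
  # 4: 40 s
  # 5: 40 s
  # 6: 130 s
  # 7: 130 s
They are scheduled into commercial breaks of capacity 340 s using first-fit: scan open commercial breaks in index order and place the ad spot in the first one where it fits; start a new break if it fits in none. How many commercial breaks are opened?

3

  320 → break 1 (new)  [load 320/340]
  110 → break 2 (new)  [load 110/340]
  70 → break 2  [load 180/340]
  40 → break 2  [load 220/340]
  40 → break 2  [load 260/340]
  130 → break 3 (new)  [load 130/340]
  130 → break 3  [load 260/340]
3 commercial breaks opened.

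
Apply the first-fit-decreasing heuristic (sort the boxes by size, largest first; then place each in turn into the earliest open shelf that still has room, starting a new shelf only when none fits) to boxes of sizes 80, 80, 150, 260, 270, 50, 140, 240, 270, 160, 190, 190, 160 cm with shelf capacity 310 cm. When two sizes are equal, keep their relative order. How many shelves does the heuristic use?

8

Sorted descending: 270, 270, 260, 240, 190, 190, 160, 160, 150, 140, 80, 80, 50.
  270 → shelf 1 (new)  [load 270/310]
  270 → shelf 2 (new)  [load 270/310]
  260 → shelf 3 (new)  [load 260/310]
  240 → shelf 4 (new)  [load 240/310]
  190 → shelf 5 (new)  [load 190/310]
  190 → shelf 6 (new)  [load 190/310]
  160 → shelf 7 (new)  [load 160/310]
  160 → shelf 8 (new)  [load 160/310]
  150 → shelf 7  [load 310/310]
  140 → shelf 8  [load 300/310]
  80 → shelf 5  [load 270/310]
  80 → shelf 6  [load 270/310]
  50 → shelf 3  [load 310/310]
8 shelves opened.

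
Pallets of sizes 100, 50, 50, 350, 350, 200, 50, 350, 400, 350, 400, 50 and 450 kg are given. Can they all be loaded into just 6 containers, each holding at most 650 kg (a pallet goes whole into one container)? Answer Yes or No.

No

Total = 3150 kg; ⌈3150/650⌉ = 5.
7 pallets each exceed half the capacity and cannot share a container, forcing at least 7 containers.
At least 7 containers are required, but only 6 are allowed.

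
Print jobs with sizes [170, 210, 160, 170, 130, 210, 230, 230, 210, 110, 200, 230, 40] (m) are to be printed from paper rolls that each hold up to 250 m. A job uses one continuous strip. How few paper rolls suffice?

Total = 230 + 230 + 230 + 210 + 210 + 210 + 200 + 170 + 170 + 160 + 130 + 110 + 40 = 2300 m.
Lower bound: ⌈2300/250⌉ = 10 paper rolls.
Also, 11 print jobs each exceed 125 m, and no two of those can share a roll, so at least 11 paper rolls are needed.
A packing using 11 paper rolls:
  roll 1: 230 = 230
  roll 2: 230 = 230
  roll 3: 230 = 230
  roll 4: 210 + 40 = 250
  roll 5: 210 = 210
  roll 6: 210 = 210
  roll 7: 200 = 200
  roll 8: 170 = 170
  roll 9: 170 = 170
  roll 10: 160 = 160
  roll 11: 130 + 110 = 240
This matches the lower bound, so 11 is optimal.

11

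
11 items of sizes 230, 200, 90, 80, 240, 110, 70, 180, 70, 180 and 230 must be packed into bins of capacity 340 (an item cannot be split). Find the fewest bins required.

6

Total = 240 + 230 + 230 + 200 + 180 + 180 + 110 + 90 + 80 + 70 + 70 = 1680.
Lower bound: ⌈1680/340⌉ = 5 bins.
Also, 6 items each exceed 170, and no two of those can share a bin, so at least 6 bins are needed.
A packing using 6 bins:
  bin 1: 240 + 90 = 330
  bin 2: 230 + 110 = 340
  bin 3: 230 + 80 = 310
  bin 4: 200 + 70 + 70 = 340
  bin 5: 180 = 180
  bin 6: 180 = 180
This matches the lower bound, so 6 is optimal.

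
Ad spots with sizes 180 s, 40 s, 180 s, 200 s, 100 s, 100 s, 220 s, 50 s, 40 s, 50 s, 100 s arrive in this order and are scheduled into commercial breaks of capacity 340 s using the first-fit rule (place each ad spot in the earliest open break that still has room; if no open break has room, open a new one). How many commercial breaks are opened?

4

  180 → break 1 (new)  [load 180/340]
  40 → break 1  [load 220/340]
  180 → break 2 (new)  [load 180/340]
  200 → break 3 (new)  [load 200/340]
  100 → break 1  [load 320/340]
  100 → break 2  [load 280/340]
  220 → break 4 (new)  [load 220/340]
  50 → break 2  [load 330/340]
  40 → break 3  [load 240/340]
  50 → break 3  [load 290/340]
  100 → break 4  [load 320/340]
4 commercial breaks opened.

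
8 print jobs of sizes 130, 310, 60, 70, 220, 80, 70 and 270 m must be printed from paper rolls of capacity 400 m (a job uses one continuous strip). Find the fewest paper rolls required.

Total = 310 + 270 + 220 + 130 + 80 + 70 + 70 + 60 = 1210 m.
Lower bound: ⌈1210/400⌉ = 4 paper rolls.
A packing using 4 paper rolls:
  roll 1: 310 + 80 = 390
  roll 2: 270 + 130 = 400
  roll 3: 220 + 70 + 70 = 360
  roll 4: 60 = 60
This matches the lower bound, so 4 is optimal.

4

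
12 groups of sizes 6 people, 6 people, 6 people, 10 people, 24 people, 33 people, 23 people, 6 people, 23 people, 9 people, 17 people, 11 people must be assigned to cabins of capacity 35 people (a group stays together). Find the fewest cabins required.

6

Total = 33 + 24 + 23 + 23 + 17 + 11 + 10 + 9 + 6 + 6 + 6 + 6 = 174 people.
Lower bound: ⌈174/35⌉ = 5 cabins.
A packing using 6 cabins:
  cabin 1: 33 = 33
  cabin 2: 24 + 11 = 35
  cabin 3: 23 + 10 = 33
  cabin 4: 23 + 9 = 32
  cabin 5: 17 + 6 + 6 + 6 = 35
  cabin 6: 6 = 6
No arrangement into 5 cabins stays within capacity, so 6 is optimal.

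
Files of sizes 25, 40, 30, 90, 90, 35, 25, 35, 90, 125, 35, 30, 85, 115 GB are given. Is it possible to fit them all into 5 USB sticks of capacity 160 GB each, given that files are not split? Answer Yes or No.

Total = 850 GB; ⌈850/160⌉ = 6.
At least 6 USB sticks are required, but only 5 are allowed.

No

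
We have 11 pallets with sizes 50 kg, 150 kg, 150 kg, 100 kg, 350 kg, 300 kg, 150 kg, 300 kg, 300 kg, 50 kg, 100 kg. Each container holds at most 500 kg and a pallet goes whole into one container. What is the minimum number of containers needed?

Total = 350 + 300 + 300 + 300 + 150 + 150 + 150 + 100 + 100 + 50 + 50 = 2000 kg.
Lower bound: ⌈2000/500⌉ = 4 containers.
A packing using 4 containers:
  container 1: 350 + 150 = 500
  container 2: 300 + 150 + 50 = 500
  container 3: 300 + 150 + 50 = 500
  container 4: 300 + 100 + 100 = 500
This matches the lower bound, so 4 is optimal.

4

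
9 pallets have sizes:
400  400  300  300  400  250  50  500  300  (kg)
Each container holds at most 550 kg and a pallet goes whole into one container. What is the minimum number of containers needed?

7

Total = 500 + 400 + 400 + 400 + 300 + 300 + 300 + 250 + 50 = 2900 kg.
Lower bound: ⌈2900/550⌉ = 6 containers.
Also, 7 pallets each exceed 275 kg, and no two of those can share a container, so at least 7 containers are needed.
A packing using 7 containers:
  container 1: 500 + 50 = 550
  container 2: 400 = 400
  container 3: 400 = 400
  container 4: 400 = 400
  container 5: 300 + 250 = 550
  container 6: 300 = 300
  container 7: 300 = 300
This matches the lower bound, so 7 is optimal.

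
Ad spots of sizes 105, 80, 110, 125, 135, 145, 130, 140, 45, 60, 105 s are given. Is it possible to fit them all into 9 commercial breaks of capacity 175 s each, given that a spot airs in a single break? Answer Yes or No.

Yes

A valid assignment using 9 commercial breaks:
  break 1: 145 = 145
  break 2: 140 = 140
  break 3: 135 = 135
  break 4: 130 + 45 = 175
  break 5: 125 = 125
  break 6: 110 + 60 = 170
  break 7: 105 = 105
  break 8: 105 = 105
  break 9: 80 = 80
Every load is within 175 s, so 9 commercial breaks suffice.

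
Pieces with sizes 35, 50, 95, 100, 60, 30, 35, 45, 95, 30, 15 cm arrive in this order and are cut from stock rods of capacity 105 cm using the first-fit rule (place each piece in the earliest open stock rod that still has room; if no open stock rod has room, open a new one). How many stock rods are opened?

  35 → stock rod 1 (new)  [load 35/105]
  50 → stock rod 1  [load 85/105]
  95 → stock rod 2 (new)  [load 95/105]
  100 → stock rod 3 (new)  [load 100/105]
  60 → stock rod 4 (new)  [load 60/105]
  30 → stock rod 4  [load 90/105]
  35 → stock rod 5 (new)  [load 35/105]
  45 → stock rod 5  [load 80/105]
  95 → stock rod 6 (new)  [load 95/105]
  30 → stock rod 7 (new)  [load 30/105]
  15 → stock rod 1  [load 100/105]
7 stock rods opened.

7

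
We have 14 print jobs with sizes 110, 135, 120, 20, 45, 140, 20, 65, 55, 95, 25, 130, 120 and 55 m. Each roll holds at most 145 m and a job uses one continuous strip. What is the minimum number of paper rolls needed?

9

Total = 140 + 135 + 130 + 120 + 120 + 110 + 95 + 65 + 55 + 55 + 45 + 25 + 20 + 20 = 1135 m.
Lower bound: ⌈1135/145⌉ = 8 paper rolls.
A packing using 9 paper rolls:
  roll 1: 140 = 140
  roll 2: 135 = 135
  roll 3: 130 = 130
  roll 4: 120 + 25 = 145
  roll 5: 120 + 20 = 140
  roll 6: 110 + 20 = 130
  roll 7: 95 + 45 = 140
  roll 8: 65 + 55 = 120
  roll 9: 55 = 55
No arrangement into 8 paper rolls stays within capacity, so 9 is optimal.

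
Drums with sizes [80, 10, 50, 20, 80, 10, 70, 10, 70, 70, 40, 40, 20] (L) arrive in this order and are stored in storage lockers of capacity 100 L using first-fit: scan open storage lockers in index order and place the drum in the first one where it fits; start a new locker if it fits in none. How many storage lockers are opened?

7

  80 → locker 1 (new)  [load 80/100]
  10 → locker 1  [load 90/100]
  50 → locker 2 (new)  [load 50/100]
  20 → locker 2  [load 70/100]
  80 → locker 3 (new)  [load 80/100]
  10 → locker 1  [load 100/100]
  70 → locker 4 (new)  [load 70/100]
  10 → locker 2  [load 80/100]
  70 → locker 5 (new)  [load 70/100]
  70 → locker 6 (new)  [load 70/100]
  40 → locker 7 (new)  [load 40/100]
  40 → locker 7  [load 80/100]
  20 → locker 2  [load 100/100]
7 storage lockers opened.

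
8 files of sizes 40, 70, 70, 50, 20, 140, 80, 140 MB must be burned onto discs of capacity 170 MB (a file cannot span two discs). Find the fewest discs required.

Total = 140 + 140 + 80 + 70 + 70 + 50 + 40 + 20 = 610 MB.
Lower bound: ⌈610/170⌉ = 4 discs.
A packing using 4 discs:
  disc 1: 140 + 20 = 160
  disc 2: 140 = 140
  disc 3: 80 + 70 = 150
  disc 4: 70 + 50 + 40 = 160
This matches the lower bound, so 4 is optimal.

4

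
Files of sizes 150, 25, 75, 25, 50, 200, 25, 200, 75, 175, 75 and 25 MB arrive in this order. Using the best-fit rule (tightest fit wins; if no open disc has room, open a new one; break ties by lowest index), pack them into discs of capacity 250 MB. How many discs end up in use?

  150 → disc 1 (new)  [load 150/250]
  25 → disc 1  [load 175/250]
  75 → disc 1  [load 250/250]
  25 → disc 2 (new)  [load 25/250]
  50 → disc 2  [load 75/250]
  200 → disc 3 (new)  [load 200/250]
  25 → disc 3  [load 225/250]
  200 → disc 4 (new)  [load 200/250]
  75 → disc 2  [load 150/250]
  175 → disc 5 (new)  [load 175/250]
  75 → disc 5  [load 250/250]
  25 → disc 3  [load 250/250]
5 discs opened.

5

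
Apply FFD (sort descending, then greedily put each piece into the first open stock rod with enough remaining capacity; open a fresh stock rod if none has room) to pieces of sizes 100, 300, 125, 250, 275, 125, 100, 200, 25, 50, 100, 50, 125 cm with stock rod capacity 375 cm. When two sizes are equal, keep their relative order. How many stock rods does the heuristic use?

Sorted descending: 300, 275, 250, 200, 125, 125, 125, 100, 100, 100, 50, 50, 25.
  300 → stock rod 1 (new)  [load 300/375]
  275 → stock rod 2 (new)  [load 275/375]
  250 → stock rod 3 (new)  [load 250/375]
  200 → stock rod 4 (new)  [load 200/375]
  125 → stock rod 3  [load 375/375]
  125 → stock rod 4  [load 325/375]
  125 → stock rod 5 (new)  [load 125/375]
  100 → stock rod 2  [load 375/375]
  100 → stock rod 5  [load 225/375]
  100 → stock rod 5  [load 325/375]
  50 → stock rod 1  [load 350/375]
  50 → stock rod 4  [load 375/375]
  25 → stock rod 1  [load 375/375]
5 stock rods opened.

5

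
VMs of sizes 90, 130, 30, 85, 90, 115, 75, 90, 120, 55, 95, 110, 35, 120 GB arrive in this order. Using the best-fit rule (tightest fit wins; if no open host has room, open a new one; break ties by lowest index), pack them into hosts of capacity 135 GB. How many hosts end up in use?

11

  90 → host 1 (new)  [load 90/135]
  130 → host 2 (new)  [load 130/135]
  30 → host 1  [load 120/135]
  85 → host 3 (new)  [load 85/135]
  90 → host 4 (new)  [load 90/135]
  115 → host 5 (new)  [load 115/135]
  75 → host 6 (new)  [load 75/135]
  90 → host 7 (new)  [load 90/135]
  120 → host 8 (new)  [load 120/135]
  55 → host 6  [load 130/135]
  95 → host 9 (new)  [load 95/135]
  110 → host 10 (new)  [load 110/135]
  35 → host 9  [load 130/135]
  120 → host 11 (new)  [load 120/135]
11 hosts opened.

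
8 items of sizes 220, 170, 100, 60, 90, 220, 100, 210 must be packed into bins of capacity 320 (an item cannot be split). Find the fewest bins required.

4

Total = 220 + 220 + 210 + 170 + 100 + 100 + 90 + 60 = 1170.
Lower bound: ⌈1170/320⌉ = 4 bins.
A packing using 4 bins:
  bin 1: 220 + 100 = 320
  bin 2: 220 + 100 = 320
  bin 3: 210 + 90 = 300
  bin 4: 170 + 60 = 230
This matches the lower bound, so 4 is optimal.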